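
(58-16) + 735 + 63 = 840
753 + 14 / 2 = 760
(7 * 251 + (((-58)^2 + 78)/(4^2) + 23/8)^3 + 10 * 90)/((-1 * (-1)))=10362889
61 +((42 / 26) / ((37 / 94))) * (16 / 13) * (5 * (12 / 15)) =507769 / 6253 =81.20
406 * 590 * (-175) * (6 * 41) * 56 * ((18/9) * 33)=-38113880112000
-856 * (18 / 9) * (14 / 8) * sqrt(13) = -2996 * sqrt(13) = -10802.23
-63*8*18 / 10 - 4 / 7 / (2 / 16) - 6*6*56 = -102472 / 35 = -2927.77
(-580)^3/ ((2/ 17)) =-1658452000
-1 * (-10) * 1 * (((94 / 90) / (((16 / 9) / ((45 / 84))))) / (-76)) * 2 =-705 / 8512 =-0.08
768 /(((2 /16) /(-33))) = -202752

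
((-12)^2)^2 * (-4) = -82944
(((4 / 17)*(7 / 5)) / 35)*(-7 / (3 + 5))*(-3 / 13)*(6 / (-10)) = -63 / 55250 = -0.00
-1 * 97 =-97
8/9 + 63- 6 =521/9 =57.89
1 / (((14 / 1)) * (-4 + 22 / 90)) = -45 / 2366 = -0.02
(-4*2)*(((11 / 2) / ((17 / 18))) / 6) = -132 / 17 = -7.76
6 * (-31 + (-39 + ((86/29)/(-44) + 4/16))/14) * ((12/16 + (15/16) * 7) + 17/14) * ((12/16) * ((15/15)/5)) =-1037098485/4001536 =-259.18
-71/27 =-2.63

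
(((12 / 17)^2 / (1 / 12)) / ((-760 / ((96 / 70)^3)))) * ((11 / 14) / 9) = -14598144 / 8239931875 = -0.00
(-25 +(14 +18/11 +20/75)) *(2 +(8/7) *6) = -93062/1155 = -80.57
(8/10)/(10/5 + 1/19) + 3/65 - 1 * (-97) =3800/39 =97.44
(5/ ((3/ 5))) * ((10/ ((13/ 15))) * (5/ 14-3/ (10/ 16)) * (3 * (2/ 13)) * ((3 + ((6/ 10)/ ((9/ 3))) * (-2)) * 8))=-373200/ 91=-4101.10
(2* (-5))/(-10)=1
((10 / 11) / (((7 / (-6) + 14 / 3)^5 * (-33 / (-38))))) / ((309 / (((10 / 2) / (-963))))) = -60800 / 1815438710547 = -0.00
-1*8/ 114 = -4/ 57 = -0.07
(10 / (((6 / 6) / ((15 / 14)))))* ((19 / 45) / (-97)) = -95 / 2037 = -0.05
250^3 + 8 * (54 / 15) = 78125144 / 5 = 15625028.80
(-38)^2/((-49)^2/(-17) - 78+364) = 24548/2461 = 9.97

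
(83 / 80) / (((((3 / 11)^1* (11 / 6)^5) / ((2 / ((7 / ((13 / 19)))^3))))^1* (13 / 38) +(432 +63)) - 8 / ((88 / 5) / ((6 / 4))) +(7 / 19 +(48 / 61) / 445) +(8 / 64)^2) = 10313496620856 / 15202806056510729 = 0.00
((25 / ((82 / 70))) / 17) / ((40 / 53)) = 9275 / 5576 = 1.66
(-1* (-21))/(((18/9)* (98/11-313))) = -77/2230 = -0.03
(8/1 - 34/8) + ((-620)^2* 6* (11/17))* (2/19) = 202968045/1292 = 157096.01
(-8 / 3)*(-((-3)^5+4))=-1912 / 3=-637.33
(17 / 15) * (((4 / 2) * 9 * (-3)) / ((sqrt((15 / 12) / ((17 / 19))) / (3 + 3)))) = -3672 * sqrt(1615) / 475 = -310.67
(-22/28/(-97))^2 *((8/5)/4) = 0.00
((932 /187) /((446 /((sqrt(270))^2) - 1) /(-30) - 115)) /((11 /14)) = -26422200 /479114383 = -0.06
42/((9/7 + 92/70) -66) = -0.66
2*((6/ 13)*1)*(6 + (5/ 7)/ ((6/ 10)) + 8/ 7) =100/ 13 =7.69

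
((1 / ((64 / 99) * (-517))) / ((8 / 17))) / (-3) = 51 / 24064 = 0.00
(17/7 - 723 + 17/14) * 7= -10071/2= -5035.50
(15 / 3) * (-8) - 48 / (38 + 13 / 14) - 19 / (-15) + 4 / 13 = -168589 / 4251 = -39.66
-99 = -99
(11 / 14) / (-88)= -1 / 112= -0.01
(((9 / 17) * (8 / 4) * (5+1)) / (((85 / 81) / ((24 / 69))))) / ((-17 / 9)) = -629856 / 564995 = -1.11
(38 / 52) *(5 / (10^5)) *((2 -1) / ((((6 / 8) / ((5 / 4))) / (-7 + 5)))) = -0.00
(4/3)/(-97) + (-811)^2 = 191396807/291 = 657720.99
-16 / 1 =-16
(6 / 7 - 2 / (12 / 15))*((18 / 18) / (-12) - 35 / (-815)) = 1817 / 27384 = 0.07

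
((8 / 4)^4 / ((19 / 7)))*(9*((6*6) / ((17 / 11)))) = 399168 / 323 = 1235.81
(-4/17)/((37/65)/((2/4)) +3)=-0.06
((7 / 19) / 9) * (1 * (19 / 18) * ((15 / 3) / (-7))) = -5 / 162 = -0.03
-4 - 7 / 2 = -7.50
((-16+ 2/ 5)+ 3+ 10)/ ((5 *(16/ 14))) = -91/ 200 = -0.46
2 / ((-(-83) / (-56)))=-112 / 83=-1.35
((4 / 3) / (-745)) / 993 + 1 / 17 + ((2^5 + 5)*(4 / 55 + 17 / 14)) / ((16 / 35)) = 1384191715369 / 13280620320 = 104.23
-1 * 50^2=-2500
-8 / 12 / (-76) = 1 / 114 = 0.01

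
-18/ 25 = -0.72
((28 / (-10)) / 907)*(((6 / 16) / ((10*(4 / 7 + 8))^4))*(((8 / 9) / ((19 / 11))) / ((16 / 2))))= -184877 / 134003808000000000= -0.00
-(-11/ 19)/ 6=11/ 114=0.10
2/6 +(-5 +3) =-5/3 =-1.67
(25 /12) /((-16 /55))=-1375 /192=-7.16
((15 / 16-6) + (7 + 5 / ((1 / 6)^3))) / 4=17311 / 64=270.48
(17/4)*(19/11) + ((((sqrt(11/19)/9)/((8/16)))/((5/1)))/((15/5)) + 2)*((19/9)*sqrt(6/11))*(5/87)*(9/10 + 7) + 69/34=79*sqrt(66)*(sqrt(209) + 2565)/1162755 + 7009/748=10.79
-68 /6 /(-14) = 17 /21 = 0.81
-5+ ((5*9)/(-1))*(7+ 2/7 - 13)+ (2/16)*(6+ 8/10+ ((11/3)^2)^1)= 641777/2520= 254.67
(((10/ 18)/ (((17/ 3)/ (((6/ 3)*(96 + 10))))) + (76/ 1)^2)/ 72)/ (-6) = -73909/ 5508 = -13.42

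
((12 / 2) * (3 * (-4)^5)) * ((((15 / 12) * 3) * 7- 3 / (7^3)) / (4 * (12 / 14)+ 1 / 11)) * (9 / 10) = -8212140288 / 66395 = -123686.13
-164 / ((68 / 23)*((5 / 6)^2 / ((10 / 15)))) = -22632 / 425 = -53.25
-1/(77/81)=-81/77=-1.05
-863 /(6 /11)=-9493 /6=-1582.17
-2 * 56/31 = -112/31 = -3.61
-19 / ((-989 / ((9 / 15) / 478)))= 57 / 2363710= 0.00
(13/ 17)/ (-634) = -13/ 10778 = -0.00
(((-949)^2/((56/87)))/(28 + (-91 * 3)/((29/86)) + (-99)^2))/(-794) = -2272216323/11630137232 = -0.20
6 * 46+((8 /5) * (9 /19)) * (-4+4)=276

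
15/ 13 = 1.15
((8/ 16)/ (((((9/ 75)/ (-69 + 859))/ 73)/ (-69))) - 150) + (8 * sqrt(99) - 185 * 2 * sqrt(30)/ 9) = -16580275 - 370 * sqrt(30)/ 9 + 24 * sqrt(11) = -16580420.58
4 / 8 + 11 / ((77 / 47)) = 101 / 14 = 7.21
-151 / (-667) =151 / 667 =0.23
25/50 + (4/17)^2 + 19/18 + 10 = 11.61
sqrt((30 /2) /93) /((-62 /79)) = -79 * sqrt(155) /1922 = -0.51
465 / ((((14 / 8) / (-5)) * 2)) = -4650 / 7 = -664.29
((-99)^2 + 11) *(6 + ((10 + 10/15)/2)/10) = 64105.07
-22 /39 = -0.56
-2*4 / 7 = -1.14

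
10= 10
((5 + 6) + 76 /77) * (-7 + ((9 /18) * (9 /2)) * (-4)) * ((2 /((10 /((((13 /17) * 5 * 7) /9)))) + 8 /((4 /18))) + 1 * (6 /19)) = -1584591632 /223839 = -7079.16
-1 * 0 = 0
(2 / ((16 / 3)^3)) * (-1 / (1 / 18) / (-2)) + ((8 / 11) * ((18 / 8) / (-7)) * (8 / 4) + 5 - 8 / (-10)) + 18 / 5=7136627 / 788480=9.05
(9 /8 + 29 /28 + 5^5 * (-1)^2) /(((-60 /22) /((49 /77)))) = -175121 /240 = -729.67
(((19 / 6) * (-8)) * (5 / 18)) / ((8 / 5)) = -475 / 108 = -4.40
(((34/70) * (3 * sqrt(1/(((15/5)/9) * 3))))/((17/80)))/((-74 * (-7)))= 24/1813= 0.01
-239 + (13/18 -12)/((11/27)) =-5867/22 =-266.68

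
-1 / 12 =-0.08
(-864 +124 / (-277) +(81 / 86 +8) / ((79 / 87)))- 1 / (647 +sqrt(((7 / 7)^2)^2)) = -521091682237 / 609747912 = -854.60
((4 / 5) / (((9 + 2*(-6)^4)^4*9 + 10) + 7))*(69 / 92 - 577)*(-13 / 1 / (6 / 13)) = 461 / 14624076963324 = 0.00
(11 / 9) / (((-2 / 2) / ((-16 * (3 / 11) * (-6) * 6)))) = -192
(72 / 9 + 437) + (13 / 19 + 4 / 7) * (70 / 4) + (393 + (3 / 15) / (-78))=3186193 / 3705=859.97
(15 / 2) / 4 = 15 / 8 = 1.88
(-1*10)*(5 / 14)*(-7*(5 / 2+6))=425 / 2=212.50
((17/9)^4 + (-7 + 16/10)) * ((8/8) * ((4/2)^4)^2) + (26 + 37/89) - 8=5532362467/2919645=1894.88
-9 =-9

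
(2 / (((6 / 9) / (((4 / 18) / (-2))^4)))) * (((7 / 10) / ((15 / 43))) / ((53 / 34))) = 5117 / 8693325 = 0.00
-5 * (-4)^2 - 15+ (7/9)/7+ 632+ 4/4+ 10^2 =638.11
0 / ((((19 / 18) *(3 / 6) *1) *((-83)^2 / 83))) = 0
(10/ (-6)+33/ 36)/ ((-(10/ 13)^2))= 507/ 400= 1.27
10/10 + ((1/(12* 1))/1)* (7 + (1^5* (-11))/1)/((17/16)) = 35/51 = 0.69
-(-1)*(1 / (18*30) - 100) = -100.00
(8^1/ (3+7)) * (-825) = -660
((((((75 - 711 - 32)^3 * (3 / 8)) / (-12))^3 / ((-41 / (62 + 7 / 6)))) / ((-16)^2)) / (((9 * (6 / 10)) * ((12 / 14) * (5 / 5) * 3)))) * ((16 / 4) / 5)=-268031286136747841050091 / 956448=-280236130073718425.94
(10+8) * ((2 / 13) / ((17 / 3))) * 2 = 216 / 221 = 0.98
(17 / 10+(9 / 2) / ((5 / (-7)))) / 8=-23 / 40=-0.58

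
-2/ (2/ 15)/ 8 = -15/ 8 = -1.88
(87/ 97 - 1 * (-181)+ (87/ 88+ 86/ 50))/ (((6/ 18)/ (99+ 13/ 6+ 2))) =24385395437/ 426800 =57135.42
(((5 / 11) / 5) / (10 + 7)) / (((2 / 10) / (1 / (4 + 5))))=5 / 1683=0.00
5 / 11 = 0.45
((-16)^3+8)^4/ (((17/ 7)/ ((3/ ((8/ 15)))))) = 10996744008660480/ 17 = 646867294627087.06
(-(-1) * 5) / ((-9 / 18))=-10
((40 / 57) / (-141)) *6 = -80 / 2679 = -0.03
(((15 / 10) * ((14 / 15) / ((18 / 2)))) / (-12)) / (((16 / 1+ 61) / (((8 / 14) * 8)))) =-8 / 10395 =-0.00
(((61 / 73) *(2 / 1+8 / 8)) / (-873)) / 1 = -61 / 21243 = -0.00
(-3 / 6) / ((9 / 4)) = -0.22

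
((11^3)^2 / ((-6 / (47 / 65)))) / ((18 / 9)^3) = -83263367 / 3120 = -26686.98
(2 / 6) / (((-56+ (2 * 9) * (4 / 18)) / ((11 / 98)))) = -11 / 15288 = -0.00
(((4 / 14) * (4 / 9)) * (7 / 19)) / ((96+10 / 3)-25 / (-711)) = 632 / 1342369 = 0.00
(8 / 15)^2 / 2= 32 / 225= 0.14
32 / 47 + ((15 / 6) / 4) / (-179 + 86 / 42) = 946361 / 1397216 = 0.68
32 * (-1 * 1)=-32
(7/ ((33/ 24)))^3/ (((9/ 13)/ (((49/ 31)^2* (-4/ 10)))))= -10963004416/ 57559095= -190.47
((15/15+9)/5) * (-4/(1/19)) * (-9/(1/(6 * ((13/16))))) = 6669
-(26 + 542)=-568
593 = 593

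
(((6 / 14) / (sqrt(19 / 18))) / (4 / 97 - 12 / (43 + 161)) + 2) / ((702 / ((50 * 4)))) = 200 / 351 - 164900 * sqrt(38) / 150423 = -6.19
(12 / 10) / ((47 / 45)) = 54 / 47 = 1.15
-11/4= -2.75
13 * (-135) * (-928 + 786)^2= -35387820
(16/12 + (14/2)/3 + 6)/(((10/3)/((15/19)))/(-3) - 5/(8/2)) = -1044/287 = -3.64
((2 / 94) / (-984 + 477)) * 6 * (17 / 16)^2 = -289 / 1016704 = -0.00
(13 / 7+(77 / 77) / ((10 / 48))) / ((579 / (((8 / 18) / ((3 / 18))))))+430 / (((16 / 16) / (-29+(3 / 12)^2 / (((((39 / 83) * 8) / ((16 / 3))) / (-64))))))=-11784140818 / 790335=-14910.31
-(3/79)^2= -9/6241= -0.00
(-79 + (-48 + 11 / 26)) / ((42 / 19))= -20843 / 364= -57.26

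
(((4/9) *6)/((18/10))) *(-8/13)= -0.91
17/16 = 1.06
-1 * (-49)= 49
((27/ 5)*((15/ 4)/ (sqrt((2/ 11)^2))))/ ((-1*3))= -297/ 8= -37.12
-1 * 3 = -3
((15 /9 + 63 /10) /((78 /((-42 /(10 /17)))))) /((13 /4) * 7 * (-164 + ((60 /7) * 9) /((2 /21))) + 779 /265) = -1507373 /3038374170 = -0.00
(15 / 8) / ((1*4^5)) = 15 / 8192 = 0.00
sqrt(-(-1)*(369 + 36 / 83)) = 3*sqrt(282781) / 83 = 19.22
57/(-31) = -1.84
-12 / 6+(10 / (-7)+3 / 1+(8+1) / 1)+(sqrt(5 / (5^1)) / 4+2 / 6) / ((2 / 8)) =229 / 21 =10.90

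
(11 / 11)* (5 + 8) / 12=1.08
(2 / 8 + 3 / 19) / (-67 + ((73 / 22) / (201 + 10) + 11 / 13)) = -935363 / 151664498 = -0.01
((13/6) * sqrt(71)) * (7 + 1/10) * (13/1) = 11999 * sqrt(71)/60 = 1685.09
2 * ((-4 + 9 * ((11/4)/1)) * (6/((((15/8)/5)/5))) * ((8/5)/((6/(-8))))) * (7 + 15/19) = -3144704/57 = -55170.25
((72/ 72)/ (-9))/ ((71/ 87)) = -0.14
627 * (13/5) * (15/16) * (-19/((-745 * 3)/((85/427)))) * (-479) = -1261098267/1017968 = -1238.84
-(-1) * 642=642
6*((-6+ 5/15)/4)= -17/2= -8.50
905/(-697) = -1.30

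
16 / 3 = 5.33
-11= -11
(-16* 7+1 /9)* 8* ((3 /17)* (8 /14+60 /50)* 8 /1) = -2238.53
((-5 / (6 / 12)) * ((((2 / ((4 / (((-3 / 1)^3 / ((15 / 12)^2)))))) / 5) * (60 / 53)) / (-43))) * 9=-46656 / 11395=-4.09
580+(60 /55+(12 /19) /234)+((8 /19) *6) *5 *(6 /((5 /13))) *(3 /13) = 5107150 /8151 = 626.57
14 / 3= 4.67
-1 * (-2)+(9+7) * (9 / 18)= 10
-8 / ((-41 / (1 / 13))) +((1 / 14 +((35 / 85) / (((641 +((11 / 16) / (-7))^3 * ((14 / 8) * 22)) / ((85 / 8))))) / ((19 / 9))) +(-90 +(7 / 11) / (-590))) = -591269092850508232 / 6576129879434115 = -89.91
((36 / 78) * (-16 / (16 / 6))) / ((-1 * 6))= 6 / 13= 0.46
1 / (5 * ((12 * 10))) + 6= 3601 / 600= 6.00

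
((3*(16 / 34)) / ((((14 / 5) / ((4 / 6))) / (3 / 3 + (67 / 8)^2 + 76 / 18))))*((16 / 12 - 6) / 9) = -217045 / 16524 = -13.14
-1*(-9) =9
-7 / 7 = -1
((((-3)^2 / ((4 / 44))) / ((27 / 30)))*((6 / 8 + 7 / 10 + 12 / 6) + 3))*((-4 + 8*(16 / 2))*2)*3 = 255420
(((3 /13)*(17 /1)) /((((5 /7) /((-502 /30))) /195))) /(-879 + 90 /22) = 328559 /16040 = 20.48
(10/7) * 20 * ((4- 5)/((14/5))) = -500/49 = -10.20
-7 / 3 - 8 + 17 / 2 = -11 / 6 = -1.83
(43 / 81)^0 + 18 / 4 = 11 / 2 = 5.50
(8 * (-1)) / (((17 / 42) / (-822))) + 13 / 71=19609853 / 1207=16246.77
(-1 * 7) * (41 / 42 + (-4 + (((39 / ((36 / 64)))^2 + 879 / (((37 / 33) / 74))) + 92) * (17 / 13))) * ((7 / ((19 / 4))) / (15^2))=-1886569034 / 500175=-3771.82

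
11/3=3.67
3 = 3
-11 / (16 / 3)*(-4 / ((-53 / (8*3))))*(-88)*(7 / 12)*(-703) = -7145292 / 53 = -134816.83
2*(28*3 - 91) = -14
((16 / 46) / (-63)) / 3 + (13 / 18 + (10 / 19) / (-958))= 56956093 / 79124094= 0.72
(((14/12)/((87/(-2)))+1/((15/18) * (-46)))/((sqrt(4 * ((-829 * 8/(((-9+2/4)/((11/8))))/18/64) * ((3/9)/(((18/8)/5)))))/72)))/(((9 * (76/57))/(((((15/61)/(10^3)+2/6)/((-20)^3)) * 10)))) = 167137 * sqrt(2325345)/3198489250000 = 0.00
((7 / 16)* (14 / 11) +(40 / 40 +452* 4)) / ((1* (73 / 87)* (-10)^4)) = 13853967 / 64240000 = 0.22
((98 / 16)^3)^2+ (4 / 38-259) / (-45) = 11835590043191 / 224133120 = 52806.07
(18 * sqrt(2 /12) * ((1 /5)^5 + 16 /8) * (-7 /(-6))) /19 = 2303 * sqrt(6) /6250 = 0.90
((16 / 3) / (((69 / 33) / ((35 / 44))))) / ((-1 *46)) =-70 / 1587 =-0.04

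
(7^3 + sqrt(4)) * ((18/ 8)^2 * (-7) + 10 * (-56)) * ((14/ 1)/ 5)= -4601541/ 8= -575192.62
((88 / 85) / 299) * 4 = 352 / 25415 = 0.01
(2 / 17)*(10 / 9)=0.13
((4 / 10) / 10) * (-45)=-9 / 5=-1.80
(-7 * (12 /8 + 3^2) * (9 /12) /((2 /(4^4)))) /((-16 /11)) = 4851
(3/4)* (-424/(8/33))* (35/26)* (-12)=550935/26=21189.81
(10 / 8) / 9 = 0.14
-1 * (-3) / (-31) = -3 / 31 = -0.10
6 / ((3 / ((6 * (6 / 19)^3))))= 2592 / 6859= 0.38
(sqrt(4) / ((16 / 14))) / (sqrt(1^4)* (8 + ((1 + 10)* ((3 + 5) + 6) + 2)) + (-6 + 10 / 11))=77 / 6992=0.01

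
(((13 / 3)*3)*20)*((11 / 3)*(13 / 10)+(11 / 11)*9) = 10738 / 3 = 3579.33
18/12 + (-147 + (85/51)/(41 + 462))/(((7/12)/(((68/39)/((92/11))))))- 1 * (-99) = 302986009/6316674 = 47.97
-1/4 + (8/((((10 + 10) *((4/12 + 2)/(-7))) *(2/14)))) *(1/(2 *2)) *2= -89/20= -4.45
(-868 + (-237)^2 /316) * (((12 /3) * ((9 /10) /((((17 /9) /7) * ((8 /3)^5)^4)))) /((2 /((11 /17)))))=-60043672167251157 /6663886296627575521280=-0.00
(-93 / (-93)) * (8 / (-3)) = -8 / 3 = -2.67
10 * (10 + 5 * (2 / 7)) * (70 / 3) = 8000 / 3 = 2666.67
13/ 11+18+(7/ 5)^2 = 5814/ 275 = 21.14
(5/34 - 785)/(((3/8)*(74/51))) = -53370/37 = -1442.43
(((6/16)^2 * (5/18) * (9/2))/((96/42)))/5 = 63/4096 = 0.02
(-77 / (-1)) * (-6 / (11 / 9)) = -378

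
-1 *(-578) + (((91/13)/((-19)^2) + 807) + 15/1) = 505407/361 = 1400.02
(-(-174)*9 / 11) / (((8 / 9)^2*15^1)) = 21141 / 1760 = 12.01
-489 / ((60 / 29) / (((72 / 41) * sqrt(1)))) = -85086 / 205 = -415.05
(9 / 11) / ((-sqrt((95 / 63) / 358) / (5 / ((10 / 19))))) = -27*sqrt(238070) / 110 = -119.76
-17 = -17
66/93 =22/31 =0.71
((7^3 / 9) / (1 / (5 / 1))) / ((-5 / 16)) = -5488 / 9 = -609.78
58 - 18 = 40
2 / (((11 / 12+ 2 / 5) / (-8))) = -960 / 79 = -12.15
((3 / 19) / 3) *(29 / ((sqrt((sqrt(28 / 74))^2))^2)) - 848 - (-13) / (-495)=-111128483 / 131670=-843.99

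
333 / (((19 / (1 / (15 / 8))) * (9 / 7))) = 2072 / 285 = 7.27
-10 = -10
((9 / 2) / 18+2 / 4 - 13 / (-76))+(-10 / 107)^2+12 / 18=2083669 / 1305186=1.60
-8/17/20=-2/85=-0.02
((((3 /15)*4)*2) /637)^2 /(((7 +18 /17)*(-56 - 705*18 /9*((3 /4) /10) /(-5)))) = -256 /11396022365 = -0.00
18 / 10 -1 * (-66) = 67.80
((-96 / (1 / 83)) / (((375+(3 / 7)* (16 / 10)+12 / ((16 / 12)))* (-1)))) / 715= 2324 / 80223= 0.03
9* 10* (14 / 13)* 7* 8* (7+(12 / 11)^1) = 6279840 / 143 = 43914.97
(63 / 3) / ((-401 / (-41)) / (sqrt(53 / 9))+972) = 202062924 / 9352465967- 115087 * sqrt(53) / 9352465967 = 0.02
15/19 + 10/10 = 34/19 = 1.79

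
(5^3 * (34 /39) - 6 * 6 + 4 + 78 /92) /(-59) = -139613 /105846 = -1.32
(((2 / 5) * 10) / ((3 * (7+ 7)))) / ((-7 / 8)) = -16 / 147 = -0.11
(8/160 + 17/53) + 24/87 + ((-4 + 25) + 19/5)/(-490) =0.60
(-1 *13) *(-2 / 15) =26 / 15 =1.73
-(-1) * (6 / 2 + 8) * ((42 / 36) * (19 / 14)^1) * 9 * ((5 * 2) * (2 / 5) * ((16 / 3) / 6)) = 1672 / 3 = 557.33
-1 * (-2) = 2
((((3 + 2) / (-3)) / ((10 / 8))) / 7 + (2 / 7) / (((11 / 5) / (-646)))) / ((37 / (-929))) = 18044896 / 8547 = 2111.25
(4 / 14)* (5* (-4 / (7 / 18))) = -720 / 49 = -14.69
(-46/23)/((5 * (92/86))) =-43/115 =-0.37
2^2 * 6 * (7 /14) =12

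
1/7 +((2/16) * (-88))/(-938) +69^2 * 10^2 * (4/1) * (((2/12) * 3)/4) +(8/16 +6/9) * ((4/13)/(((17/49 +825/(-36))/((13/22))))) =238050.15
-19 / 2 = -9.50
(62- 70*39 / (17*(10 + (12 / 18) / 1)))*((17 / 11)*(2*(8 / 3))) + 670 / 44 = 2413 / 6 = 402.17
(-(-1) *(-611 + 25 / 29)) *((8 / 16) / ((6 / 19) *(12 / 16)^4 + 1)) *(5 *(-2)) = 43031808 / 15515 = 2773.56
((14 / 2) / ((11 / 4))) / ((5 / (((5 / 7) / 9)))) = 4 / 99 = 0.04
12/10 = 1.20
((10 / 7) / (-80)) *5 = -5 / 56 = -0.09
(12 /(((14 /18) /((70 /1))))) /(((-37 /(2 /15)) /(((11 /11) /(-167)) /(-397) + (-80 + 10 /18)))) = 758460416 /2453063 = 309.19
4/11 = 0.36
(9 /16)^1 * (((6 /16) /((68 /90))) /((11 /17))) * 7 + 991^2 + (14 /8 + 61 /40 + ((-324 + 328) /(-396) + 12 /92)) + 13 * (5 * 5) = 2863299929939 /2914560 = 982412.42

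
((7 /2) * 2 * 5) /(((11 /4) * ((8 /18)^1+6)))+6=2544 /319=7.97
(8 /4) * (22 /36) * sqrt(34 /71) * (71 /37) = 11 * sqrt(2414) /333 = 1.62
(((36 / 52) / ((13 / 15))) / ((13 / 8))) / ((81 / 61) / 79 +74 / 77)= 400748040 / 797166071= 0.50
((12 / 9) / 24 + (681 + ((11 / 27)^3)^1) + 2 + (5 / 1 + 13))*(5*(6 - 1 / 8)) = 6486097525 / 314928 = 20595.49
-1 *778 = -778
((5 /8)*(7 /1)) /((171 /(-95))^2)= 875 /648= 1.35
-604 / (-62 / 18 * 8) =1359 / 62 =21.92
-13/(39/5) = -5/3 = -1.67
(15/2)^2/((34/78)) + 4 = 9047/68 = 133.04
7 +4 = 11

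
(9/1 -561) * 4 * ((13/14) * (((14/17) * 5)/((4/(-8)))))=287040/17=16884.71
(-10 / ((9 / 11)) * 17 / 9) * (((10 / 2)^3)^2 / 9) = -29218750 / 729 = -40080.59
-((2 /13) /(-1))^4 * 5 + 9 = 256969 /28561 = 9.00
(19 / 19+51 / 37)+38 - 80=-1466 / 37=-39.62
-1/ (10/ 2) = -1/ 5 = -0.20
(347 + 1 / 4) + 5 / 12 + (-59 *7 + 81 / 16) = -2893 / 48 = -60.27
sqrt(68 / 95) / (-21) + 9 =9 - 2 * sqrt(1615) / 1995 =8.96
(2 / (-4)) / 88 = -1 / 176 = -0.01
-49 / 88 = -0.56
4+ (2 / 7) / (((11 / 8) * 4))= 4.05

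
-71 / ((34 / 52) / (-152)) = 280592 / 17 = 16505.41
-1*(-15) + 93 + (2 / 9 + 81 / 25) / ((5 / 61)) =169019 / 1125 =150.24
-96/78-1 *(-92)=1180/13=90.77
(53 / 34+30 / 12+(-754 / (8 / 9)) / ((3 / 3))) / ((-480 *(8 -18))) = -0.18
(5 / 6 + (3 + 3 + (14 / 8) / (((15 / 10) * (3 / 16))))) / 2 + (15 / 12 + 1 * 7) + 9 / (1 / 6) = 619 / 9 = 68.78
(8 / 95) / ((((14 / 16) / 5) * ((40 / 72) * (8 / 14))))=144 / 95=1.52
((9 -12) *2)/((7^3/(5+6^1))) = -66/343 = -0.19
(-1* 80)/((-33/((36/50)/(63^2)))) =32/72765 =0.00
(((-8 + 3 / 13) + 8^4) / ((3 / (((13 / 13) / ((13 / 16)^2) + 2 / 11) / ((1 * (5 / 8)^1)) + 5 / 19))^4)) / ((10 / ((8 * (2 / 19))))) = 32518107988850659635670487896 / 97311452881400511043021875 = 334.17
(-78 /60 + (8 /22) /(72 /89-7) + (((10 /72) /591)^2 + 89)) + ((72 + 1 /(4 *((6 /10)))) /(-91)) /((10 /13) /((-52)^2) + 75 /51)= 245055472912359263237 /2813488144248252240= 87.10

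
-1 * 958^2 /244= -229441 /61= -3761.33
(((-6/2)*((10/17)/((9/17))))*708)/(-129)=2360/129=18.29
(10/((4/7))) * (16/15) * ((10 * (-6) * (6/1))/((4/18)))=-30240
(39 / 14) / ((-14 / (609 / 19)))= -3393 / 532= -6.38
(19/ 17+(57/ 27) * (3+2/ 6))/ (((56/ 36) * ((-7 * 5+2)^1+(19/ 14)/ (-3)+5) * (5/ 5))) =-3743/ 20315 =-0.18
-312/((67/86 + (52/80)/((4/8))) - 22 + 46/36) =1207440/72149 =16.74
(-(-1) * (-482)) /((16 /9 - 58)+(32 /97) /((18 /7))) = 210393 /24485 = 8.59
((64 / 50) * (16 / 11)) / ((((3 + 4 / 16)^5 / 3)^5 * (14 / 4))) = 280159925619463815168 / 13583589278618622082109173909025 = 0.00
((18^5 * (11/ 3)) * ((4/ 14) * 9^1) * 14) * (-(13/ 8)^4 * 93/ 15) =-1725287954247/ 160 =-10783049714.04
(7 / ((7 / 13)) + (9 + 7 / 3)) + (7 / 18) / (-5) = 2183 / 90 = 24.26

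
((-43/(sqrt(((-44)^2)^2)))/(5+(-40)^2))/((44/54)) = -387/22786720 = -0.00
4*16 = 64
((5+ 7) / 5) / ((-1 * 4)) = -3 / 5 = -0.60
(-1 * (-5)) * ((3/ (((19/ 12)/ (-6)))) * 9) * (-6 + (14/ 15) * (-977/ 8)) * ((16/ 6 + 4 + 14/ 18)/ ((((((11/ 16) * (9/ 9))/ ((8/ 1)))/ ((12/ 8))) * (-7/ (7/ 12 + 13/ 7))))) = -28476940320/ 10241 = -2780679.65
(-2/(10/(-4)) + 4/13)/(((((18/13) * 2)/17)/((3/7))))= 102/35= 2.91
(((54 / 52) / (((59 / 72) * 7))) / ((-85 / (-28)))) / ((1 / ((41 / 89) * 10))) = 318816 / 1160471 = 0.27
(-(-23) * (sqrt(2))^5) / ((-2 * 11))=-5.91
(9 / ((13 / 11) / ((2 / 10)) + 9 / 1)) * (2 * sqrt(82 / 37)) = 99 * sqrt(3034) / 3034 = 1.80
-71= -71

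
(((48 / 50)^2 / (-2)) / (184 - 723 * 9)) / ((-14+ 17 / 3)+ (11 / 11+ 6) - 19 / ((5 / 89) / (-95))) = 864 / 380893568125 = 0.00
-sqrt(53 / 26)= -sqrt(1378) / 26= -1.43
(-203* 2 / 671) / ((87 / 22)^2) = -616 / 15921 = -0.04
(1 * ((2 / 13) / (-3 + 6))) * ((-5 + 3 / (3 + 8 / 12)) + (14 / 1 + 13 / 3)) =934 / 1287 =0.73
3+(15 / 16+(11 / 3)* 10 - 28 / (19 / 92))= -86617 / 912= -94.97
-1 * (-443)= 443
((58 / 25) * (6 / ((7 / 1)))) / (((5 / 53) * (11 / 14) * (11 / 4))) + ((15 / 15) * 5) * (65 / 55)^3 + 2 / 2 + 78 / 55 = 20.43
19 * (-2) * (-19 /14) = 361 /7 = 51.57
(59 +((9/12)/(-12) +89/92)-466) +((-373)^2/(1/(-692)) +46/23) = -35430183331/368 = -96277672.10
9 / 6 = 3 / 2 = 1.50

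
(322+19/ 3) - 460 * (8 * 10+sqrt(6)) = -109415/ 3 - 460 * sqrt(6) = -37598.43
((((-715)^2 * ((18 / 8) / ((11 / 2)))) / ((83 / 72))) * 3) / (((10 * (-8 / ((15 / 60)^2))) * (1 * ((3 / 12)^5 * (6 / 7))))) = -42162120 / 83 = -507977.35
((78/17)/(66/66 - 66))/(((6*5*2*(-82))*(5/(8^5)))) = 8192/87125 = 0.09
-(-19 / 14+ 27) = -359 / 14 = -25.64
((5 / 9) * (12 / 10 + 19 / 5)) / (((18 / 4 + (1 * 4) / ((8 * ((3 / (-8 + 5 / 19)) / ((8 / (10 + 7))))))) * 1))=3230 / 4527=0.71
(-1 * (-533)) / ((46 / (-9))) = -4797 / 46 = -104.28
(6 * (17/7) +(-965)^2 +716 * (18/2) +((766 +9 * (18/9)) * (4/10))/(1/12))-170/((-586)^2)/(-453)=2562873987649553/2722271790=941446.77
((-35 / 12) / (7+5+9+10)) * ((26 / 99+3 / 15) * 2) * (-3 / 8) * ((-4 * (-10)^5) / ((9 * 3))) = 40075000 / 82863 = 483.63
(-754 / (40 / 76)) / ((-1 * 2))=7163 / 10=716.30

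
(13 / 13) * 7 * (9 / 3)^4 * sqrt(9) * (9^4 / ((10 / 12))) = 66961566 / 5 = 13392313.20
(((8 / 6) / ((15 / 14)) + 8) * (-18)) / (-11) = 832 / 55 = 15.13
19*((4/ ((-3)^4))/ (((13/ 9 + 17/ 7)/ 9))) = 133/ 61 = 2.18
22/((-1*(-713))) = 22/713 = 0.03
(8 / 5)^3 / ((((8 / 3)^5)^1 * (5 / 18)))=2187 / 20000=0.11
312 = 312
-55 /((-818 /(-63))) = -3465 /818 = -4.24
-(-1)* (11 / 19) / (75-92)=-0.03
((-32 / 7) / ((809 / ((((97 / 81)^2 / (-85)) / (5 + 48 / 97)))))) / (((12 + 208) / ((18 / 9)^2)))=29205536 / 92581758093825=0.00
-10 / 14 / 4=-5 / 28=-0.18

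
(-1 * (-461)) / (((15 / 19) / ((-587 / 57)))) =-270607 / 45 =-6013.49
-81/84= -27/28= -0.96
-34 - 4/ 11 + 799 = 8411/ 11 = 764.64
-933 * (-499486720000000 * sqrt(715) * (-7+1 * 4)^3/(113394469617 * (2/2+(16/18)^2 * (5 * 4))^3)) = -247662724591964160000000 * sqrt(715)/10587720924471913651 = -625476.77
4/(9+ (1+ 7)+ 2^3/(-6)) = 12/47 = 0.26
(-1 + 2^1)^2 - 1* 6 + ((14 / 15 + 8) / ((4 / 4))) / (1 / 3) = 109 / 5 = 21.80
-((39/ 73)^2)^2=-2313441/ 28398241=-0.08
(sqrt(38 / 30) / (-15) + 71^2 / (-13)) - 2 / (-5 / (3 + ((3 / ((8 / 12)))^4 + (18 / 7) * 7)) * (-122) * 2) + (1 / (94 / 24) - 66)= -2708680787 / 5963360 - sqrt(285) / 225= -454.30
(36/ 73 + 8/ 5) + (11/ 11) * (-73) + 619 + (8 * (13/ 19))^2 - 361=28600169/ 131765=217.05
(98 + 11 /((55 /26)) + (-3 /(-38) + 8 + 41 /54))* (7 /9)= 2011646 /23085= 87.14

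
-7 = -7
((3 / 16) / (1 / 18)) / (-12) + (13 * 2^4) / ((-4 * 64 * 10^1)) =-29 / 80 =-0.36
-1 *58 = -58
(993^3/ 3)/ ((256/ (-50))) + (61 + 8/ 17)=-138712309315/ 2176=-63746465.68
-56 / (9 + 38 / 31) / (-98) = 124 / 2219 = 0.06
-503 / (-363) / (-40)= -503 / 14520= -0.03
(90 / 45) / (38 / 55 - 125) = -110 / 6837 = -0.02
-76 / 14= -38 / 7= -5.43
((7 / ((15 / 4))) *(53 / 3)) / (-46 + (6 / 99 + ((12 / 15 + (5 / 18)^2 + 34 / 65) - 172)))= -7639632 / 50163461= -0.15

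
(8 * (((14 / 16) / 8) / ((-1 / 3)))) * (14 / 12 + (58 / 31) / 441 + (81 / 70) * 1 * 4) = -792847 / 52080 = -15.22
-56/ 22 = -28/ 11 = -2.55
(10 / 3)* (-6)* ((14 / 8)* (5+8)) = -455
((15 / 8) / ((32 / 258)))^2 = 228.53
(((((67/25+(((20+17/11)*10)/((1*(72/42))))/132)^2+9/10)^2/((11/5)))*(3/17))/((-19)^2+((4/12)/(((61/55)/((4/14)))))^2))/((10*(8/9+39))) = 0.00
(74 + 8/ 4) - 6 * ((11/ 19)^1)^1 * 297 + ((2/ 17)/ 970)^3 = -10177473768617731/ 10649410816375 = -955.68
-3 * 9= -27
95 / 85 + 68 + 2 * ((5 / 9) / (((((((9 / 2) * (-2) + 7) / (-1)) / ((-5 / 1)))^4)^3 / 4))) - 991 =20679736549 / 78336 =263987.65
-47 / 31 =-1.52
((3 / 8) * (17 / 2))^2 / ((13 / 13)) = 2601 / 256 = 10.16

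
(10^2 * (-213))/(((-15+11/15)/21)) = 3354750/107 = 31352.80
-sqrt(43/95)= -sqrt(4085)/95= -0.67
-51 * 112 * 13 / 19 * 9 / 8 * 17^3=-410422194 / 19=-21601168.11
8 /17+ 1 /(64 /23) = 903 /1088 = 0.83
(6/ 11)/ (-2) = -3/ 11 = -0.27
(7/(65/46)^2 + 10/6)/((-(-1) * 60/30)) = 65561/25350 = 2.59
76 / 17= 4.47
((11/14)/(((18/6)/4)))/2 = 11/21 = 0.52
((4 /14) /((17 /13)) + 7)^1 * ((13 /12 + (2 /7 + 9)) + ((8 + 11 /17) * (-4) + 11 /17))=-28914799 /169932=-170.16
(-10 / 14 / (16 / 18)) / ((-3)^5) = 5 / 1512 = 0.00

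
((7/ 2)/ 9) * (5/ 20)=7/ 72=0.10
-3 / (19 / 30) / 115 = -18 / 437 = -0.04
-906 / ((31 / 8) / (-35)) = 8183.23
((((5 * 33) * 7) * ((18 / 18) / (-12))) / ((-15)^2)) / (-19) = 77 / 3420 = 0.02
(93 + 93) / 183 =62 / 61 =1.02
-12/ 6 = -2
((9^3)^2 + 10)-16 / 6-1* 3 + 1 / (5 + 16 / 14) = 68556469 / 129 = 531445.50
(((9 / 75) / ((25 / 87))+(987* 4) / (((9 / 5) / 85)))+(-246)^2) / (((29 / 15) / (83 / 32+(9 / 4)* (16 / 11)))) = 191231713379 / 255200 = 749340.57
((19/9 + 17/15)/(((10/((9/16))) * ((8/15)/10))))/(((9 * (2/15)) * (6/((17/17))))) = 365/768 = 0.48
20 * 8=160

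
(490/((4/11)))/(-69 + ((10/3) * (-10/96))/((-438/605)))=-42494760/2160859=-19.67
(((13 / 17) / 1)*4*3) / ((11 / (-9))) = -7.51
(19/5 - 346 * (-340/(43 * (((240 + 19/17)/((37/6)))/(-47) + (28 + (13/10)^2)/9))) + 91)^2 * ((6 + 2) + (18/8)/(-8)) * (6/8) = 53461024838146930471317842589/6372896655765617472800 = 8388810.89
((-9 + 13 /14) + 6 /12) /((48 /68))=-901 /84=-10.73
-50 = -50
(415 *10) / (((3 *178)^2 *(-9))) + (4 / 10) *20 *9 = 92388469 / 1283202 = 72.00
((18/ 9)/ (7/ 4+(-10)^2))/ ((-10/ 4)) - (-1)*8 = 16264/ 2035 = 7.99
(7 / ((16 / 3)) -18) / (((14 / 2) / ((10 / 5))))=-267 / 56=-4.77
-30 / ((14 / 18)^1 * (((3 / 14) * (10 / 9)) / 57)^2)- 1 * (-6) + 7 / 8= -88424509 / 40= -2210612.72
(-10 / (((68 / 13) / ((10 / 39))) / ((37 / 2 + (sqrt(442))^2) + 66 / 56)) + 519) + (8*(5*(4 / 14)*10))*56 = 3185719 / 476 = 6692.69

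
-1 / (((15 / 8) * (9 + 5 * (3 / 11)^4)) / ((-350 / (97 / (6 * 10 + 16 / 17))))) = 606723040 / 46704627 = 12.99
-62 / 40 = -31 / 20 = -1.55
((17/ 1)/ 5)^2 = 11.56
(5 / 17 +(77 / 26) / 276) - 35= -4232531 / 121992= -34.70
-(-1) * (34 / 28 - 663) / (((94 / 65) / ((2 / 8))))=-602225 / 5264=-114.40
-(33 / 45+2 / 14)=-92 / 105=-0.88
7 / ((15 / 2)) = 14 / 15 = 0.93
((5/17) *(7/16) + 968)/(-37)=-263331/10064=-26.17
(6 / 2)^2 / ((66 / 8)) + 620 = 6832 / 11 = 621.09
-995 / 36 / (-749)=995 / 26964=0.04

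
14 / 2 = 7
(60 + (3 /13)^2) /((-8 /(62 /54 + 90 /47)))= -77809 /3384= -22.99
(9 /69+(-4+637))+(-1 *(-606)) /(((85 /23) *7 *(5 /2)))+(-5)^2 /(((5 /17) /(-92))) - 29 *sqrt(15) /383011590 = -491120402 /68425 - 29 *sqrt(15) /383011590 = -7177.50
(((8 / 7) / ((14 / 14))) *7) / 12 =2 / 3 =0.67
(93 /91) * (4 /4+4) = 465 /91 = 5.11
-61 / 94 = -0.65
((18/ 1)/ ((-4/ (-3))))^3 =19683/ 8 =2460.38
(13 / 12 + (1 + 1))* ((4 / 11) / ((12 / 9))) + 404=17813 / 44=404.84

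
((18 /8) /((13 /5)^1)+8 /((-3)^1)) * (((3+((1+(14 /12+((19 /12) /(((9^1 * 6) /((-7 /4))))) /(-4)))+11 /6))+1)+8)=-46651901 /1617408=-28.84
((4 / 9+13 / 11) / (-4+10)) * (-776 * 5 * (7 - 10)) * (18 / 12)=156170 / 33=4732.42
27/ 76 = 0.36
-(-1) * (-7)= -7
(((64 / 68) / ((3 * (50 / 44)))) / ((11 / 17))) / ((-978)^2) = 8 / 17934075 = 0.00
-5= -5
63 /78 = 21 /26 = 0.81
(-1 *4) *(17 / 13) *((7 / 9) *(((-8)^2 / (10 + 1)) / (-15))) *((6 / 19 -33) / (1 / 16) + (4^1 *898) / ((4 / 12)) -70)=5894113792 / 366795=16069.23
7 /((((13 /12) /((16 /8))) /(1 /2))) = 84 /13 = 6.46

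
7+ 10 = 17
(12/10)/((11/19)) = 114/55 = 2.07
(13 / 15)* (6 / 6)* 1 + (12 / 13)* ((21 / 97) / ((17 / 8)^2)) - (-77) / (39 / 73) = 792846962 / 5466435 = 145.04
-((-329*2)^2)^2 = -187457825296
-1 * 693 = -693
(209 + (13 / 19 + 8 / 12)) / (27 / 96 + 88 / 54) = 3453120 / 31369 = 110.08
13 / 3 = 4.33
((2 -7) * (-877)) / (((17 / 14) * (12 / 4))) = 61390 / 51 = 1203.73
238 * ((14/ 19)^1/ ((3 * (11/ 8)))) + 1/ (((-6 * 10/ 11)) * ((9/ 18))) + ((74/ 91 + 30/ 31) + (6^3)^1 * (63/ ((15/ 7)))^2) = 5505160166767/ 29479450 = 186745.69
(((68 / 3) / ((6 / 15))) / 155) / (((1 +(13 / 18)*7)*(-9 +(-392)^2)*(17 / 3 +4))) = 612 / 15056807105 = 0.00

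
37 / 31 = 1.19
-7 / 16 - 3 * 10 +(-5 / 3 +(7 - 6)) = -1493 / 48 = -31.10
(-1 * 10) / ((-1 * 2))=5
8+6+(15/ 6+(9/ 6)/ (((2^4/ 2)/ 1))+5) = 21.69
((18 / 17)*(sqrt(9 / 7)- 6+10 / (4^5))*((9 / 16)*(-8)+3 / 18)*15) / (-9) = -199355 / 4352+390*sqrt(7) / 119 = -37.14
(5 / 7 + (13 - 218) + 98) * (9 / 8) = -837 / 7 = -119.57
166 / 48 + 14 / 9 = 361 / 72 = 5.01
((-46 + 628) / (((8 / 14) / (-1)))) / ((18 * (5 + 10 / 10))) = -679 / 72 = -9.43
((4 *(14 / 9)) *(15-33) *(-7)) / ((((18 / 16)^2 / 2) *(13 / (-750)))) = -25088000 / 351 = -71475.78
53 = 53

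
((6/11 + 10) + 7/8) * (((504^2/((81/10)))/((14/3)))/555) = 56280/407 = 138.28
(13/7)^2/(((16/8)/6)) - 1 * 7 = 164/49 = 3.35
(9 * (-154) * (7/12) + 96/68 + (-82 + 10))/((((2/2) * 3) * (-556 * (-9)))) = -1107/18904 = -0.06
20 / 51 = 0.39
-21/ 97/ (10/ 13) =-273/ 970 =-0.28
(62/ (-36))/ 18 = -31/ 324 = -0.10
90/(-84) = -15/14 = -1.07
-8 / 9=-0.89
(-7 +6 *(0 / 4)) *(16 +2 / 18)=-112.78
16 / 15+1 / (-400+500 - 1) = 533 / 495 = 1.08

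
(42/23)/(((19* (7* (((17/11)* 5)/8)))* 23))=528/854335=0.00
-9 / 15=-3 / 5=-0.60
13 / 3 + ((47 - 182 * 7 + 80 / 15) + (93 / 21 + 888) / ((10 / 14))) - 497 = -6974 / 15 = -464.93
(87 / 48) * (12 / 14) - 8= -361 / 56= -6.45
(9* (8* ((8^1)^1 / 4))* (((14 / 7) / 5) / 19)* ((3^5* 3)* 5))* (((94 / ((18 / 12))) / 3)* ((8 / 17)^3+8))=174619597824 / 93347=1870650.35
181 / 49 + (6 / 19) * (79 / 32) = 66637 / 14896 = 4.47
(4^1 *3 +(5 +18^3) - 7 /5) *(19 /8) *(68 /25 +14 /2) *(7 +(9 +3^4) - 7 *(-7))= 19708809.52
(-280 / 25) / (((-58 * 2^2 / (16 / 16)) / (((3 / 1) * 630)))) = 2646 / 29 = 91.24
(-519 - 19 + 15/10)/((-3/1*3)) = 1073/18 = 59.61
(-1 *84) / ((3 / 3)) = -84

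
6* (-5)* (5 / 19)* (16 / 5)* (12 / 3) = -1920 / 19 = -101.05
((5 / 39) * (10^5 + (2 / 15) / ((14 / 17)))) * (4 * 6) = 84000136 / 273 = 307692.81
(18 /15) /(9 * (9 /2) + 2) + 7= 2987 /425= 7.03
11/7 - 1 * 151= -1046/7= -149.43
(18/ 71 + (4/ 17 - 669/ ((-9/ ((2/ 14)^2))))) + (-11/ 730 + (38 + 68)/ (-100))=301385377/ 323807925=0.93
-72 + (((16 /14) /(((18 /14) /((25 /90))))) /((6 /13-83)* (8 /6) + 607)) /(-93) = -72.00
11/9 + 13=128/9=14.22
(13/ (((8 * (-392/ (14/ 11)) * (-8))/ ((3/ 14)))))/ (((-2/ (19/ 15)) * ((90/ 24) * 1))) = -247/ 10348800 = -0.00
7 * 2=14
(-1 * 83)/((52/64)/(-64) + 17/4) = -84992/4339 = -19.59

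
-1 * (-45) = 45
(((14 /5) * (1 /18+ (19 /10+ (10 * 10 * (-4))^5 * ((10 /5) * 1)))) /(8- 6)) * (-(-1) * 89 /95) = -574156799999945176 /21375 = -26861136842102.70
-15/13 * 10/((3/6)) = -300/13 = -23.08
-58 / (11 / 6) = -348 / 11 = -31.64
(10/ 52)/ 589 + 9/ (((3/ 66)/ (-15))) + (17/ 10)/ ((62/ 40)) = -45465779/ 15314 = -2968.90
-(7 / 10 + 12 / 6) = -27 / 10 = -2.70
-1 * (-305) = 305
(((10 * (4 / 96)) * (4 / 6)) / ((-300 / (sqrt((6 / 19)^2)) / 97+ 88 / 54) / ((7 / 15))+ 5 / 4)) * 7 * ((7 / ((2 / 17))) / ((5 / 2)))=-1131214 / 397085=-2.85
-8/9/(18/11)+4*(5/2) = 766/81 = 9.46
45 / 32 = 1.41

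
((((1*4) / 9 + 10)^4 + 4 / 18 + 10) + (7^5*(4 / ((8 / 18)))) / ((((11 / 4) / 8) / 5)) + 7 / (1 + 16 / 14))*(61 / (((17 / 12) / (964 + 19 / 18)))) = 1691697121784304806 / 18403605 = 91922051238.56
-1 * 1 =-1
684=684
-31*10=-310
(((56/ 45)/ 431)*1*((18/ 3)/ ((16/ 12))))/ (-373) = -28/ 803815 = -0.00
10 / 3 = 3.33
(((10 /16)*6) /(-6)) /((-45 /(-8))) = -1 /9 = -0.11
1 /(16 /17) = 17 /16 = 1.06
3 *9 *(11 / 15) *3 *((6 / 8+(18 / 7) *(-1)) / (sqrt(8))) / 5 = -7.65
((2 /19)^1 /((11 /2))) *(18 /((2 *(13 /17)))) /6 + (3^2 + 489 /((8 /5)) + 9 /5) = 34393149 /108680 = 316.46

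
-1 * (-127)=127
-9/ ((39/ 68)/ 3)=-612/ 13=-47.08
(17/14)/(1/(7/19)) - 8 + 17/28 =-3695/532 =-6.95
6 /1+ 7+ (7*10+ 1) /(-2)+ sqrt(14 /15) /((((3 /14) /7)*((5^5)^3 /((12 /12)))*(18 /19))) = -45 /2+ 931*sqrt(210) /12359619140625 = -22.50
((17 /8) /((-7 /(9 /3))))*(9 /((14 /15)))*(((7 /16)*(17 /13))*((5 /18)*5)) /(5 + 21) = -325125 /1211392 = -0.27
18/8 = 9/4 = 2.25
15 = 15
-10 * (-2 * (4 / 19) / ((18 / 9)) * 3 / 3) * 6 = 240 / 19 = 12.63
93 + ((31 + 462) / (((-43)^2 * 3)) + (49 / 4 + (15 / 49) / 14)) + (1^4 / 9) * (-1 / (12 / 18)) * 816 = -233179577 / 7610484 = -30.64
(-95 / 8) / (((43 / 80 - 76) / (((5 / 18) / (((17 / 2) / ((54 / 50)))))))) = 570 / 102629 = 0.01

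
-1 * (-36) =36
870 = 870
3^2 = 9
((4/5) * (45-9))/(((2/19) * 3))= 456/5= 91.20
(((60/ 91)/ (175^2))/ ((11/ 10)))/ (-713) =-24/ 874298425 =-0.00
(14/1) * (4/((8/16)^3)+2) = 476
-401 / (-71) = 401 / 71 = 5.65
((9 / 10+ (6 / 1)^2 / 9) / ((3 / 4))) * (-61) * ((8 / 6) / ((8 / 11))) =-32879 / 45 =-730.64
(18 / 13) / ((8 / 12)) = 27 / 13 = 2.08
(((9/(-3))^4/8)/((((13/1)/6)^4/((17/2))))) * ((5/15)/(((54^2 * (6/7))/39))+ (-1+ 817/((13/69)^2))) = 3470646752457/38614472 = 89879.43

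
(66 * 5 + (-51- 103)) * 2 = 352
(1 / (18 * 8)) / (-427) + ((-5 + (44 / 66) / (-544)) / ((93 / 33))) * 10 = -575054237 / 32404176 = -17.75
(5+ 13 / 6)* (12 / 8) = 43 / 4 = 10.75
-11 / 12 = -0.92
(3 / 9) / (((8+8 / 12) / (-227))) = -227 / 26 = -8.73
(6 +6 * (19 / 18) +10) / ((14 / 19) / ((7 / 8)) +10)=2.06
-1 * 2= -2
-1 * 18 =-18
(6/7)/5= 6/35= 0.17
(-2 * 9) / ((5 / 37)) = -666 / 5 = -133.20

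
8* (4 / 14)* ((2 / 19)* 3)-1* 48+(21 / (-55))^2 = -18962547 / 402325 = -47.13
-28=-28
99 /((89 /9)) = 891 /89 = 10.01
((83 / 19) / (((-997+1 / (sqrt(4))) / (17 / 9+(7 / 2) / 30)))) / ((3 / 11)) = -17347 / 538110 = -0.03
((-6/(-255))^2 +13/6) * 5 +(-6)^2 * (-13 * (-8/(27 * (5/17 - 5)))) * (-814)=69350471/2890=23996.70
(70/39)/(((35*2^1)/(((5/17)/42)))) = 5/27846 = 0.00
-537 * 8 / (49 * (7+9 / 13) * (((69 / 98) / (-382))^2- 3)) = 3.80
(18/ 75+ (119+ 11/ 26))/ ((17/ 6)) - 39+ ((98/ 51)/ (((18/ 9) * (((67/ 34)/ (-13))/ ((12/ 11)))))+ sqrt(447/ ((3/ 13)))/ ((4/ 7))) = -14986684/ 4071925+ 7 * sqrt(1937)/ 4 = 73.34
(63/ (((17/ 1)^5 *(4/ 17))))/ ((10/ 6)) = 189/ 1670420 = 0.00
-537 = -537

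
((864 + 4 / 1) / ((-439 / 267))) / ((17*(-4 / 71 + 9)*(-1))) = 16454676 / 4739005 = 3.47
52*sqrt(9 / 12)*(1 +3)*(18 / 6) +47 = 47 +312*sqrt(3) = 587.40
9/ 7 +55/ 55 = 16/ 7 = 2.29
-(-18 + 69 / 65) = 1101 / 65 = 16.94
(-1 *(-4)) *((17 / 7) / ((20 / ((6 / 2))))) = 51 / 35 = 1.46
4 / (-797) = -4 / 797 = -0.01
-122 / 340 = -61 / 170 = -0.36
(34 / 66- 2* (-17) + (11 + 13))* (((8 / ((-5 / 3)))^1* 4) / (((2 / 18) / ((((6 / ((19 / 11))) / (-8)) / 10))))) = 208548 / 475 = 439.05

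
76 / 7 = 10.86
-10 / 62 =-5 / 31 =-0.16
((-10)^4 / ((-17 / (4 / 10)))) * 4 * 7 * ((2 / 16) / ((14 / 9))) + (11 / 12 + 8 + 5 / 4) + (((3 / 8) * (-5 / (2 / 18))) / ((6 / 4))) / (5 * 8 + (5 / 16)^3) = -34073641 / 65586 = -519.53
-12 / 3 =-4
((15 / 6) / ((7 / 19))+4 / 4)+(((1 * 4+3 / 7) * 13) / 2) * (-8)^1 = -222.50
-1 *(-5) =5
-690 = -690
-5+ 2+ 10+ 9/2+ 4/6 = 12.17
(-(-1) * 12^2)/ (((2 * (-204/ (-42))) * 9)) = 28/ 17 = 1.65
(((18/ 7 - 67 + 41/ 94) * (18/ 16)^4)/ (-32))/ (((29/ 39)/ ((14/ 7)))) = 10774297053/ 1250557952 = 8.62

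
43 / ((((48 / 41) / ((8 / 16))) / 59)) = 104017 / 96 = 1083.51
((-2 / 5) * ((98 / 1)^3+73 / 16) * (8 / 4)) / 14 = -3011829 / 56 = -53782.66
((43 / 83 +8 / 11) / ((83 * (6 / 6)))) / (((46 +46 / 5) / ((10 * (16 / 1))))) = 75800 / 1742917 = 0.04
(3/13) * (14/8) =21/52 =0.40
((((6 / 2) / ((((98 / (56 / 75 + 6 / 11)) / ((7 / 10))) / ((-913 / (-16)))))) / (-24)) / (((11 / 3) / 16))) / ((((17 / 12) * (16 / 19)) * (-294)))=0.00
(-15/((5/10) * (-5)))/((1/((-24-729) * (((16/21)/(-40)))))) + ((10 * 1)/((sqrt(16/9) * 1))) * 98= 28737/35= 821.06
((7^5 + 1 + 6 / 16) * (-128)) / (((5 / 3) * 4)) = -1613604 / 5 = -322720.80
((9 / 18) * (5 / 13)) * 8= 20 / 13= 1.54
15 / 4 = 3.75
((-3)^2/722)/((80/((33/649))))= 27/3407840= 0.00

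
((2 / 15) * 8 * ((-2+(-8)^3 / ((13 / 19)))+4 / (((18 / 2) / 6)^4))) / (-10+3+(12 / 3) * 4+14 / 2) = -789242 / 15795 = -49.97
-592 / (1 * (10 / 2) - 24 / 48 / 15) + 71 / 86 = -1516781 / 12814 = -118.37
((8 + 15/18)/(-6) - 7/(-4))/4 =5/72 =0.07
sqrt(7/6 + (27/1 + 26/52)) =sqrt(258)/3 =5.35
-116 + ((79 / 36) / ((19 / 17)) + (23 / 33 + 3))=-830195 / 7524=-110.34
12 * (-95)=-1140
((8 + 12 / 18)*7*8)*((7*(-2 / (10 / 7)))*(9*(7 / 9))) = -499408 / 15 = -33293.87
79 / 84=0.94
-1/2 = -0.50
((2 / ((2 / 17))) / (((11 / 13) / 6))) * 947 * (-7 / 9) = -2930018 / 33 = -88788.42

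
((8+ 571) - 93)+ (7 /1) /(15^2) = 109357 /225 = 486.03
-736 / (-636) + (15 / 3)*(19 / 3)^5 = 656181139 / 12879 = 50949.70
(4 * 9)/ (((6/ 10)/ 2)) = 120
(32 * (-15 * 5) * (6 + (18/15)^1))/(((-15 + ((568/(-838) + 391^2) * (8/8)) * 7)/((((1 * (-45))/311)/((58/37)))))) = 0.00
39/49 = 0.80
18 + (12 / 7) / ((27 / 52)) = 1342 / 63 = 21.30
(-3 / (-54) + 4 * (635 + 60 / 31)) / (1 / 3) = 1421671 / 186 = 7643.39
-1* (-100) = 100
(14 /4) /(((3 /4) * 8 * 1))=7 /12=0.58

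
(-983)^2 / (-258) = -966289 / 258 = -3745.31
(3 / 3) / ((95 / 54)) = 54 / 95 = 0.57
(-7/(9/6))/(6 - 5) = -14/3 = -4.67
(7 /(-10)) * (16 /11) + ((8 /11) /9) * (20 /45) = -4376 /4455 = -0.98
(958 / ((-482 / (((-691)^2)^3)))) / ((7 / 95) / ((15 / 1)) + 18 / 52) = -1931932773546758207044950 / 3134687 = -616308031247380745.52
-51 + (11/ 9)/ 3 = -50.59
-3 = -3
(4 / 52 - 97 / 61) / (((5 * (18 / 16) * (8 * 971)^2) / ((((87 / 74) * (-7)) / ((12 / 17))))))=17255 / 331966773372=0.00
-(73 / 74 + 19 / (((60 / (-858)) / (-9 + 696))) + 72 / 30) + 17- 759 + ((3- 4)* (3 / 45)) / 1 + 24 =103194728 / 555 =185936.45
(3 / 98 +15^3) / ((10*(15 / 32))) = 882008 / 1225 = 720.01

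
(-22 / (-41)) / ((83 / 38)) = 836 / 3403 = 0.25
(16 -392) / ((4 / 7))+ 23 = -635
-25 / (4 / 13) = -325 / 4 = -81.25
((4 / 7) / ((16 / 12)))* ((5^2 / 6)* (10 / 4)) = 125 / 28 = 4.46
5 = 5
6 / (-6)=-1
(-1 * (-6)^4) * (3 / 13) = -3888 / 13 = -299.08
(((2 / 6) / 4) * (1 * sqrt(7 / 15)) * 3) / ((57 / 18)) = sqrt(105) / 190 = 0.05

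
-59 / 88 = -0.67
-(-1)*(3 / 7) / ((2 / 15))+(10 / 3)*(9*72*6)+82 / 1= 182633 / 14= 13045.21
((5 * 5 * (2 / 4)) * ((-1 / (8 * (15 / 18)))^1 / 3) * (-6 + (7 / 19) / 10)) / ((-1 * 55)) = -103 / 1520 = -0.07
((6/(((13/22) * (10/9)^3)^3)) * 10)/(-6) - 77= -2630269170859/27462500000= -95.78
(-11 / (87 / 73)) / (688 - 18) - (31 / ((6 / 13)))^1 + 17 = -487503 / 9715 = -50.18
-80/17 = -4.71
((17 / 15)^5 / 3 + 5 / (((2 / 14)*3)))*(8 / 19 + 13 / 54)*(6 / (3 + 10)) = 1000559462 / 266540625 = 3.75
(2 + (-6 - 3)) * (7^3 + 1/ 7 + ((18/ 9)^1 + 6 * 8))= -2752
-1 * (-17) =17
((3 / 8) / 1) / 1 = 0.38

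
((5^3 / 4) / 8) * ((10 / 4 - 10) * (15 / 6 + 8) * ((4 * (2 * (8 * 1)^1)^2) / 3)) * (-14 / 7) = 210000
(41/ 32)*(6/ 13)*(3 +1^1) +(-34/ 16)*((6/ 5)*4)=-2037/ 260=-7.83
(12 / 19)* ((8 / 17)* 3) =288 / 323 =0.89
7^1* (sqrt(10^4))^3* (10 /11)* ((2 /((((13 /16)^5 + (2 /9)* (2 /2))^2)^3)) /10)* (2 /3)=6593125049540693779844139860609501616930816000000 /284712115463160664336634945166024845286371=23157163.65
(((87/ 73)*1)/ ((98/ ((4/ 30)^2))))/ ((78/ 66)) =638/ 3487575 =0.00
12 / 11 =1.09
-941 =-941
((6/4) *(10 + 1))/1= 33/2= 16.50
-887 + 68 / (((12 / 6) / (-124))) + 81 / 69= -117342 / 23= -5101.83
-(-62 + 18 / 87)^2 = -3211264 / 841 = -3818.39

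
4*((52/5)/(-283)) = -0.15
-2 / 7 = -0.29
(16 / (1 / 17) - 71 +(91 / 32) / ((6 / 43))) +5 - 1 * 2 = 224.38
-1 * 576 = -576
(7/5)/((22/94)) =329/55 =5.98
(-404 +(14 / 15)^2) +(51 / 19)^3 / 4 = -2458708469 / 6173100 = -398.29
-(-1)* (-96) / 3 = -32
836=836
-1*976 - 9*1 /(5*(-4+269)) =-976.01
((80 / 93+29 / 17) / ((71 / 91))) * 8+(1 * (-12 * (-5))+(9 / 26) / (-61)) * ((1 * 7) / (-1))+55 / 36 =-418855975451 / 1068180516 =-392.12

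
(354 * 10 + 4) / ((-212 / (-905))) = 801830 / 53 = 15128.87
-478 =-478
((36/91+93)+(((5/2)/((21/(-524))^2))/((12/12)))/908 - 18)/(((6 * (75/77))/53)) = 58504103053/83660850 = 699.30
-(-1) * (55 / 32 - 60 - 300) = -11465 / 32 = -358.28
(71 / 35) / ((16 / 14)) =71 / 40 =1.78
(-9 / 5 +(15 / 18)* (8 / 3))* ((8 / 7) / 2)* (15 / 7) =76 / 147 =0.52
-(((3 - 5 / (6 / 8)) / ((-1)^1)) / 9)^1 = -11 / 27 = -0.41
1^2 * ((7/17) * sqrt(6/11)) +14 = 7 * sqrt(66)/187 +14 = 14.30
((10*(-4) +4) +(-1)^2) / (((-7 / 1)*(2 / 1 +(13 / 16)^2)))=1280 / 681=1.88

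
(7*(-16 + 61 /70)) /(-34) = 1059 /340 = 3.11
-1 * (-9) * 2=18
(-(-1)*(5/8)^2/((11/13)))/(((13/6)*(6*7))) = 25/4928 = 0.01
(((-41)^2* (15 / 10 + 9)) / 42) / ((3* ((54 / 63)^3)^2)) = 197767969 / 559872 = 353.24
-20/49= -0.41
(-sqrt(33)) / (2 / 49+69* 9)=-0.01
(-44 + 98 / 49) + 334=292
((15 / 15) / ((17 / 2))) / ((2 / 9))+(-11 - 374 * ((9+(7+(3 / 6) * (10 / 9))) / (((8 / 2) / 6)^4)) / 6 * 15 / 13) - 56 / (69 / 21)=-492487149 / 81328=-6055.57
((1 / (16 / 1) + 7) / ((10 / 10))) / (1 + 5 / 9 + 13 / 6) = 1017 / 536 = 1.90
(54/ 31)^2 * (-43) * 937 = -117488556/ 961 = -122256.56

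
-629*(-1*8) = 5032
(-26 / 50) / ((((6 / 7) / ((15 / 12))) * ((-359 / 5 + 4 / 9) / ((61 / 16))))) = 1281 / 31616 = 0.04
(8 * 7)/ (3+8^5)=56/ 32771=0.00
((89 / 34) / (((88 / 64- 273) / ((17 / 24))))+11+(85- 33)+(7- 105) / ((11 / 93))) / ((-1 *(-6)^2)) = 21.27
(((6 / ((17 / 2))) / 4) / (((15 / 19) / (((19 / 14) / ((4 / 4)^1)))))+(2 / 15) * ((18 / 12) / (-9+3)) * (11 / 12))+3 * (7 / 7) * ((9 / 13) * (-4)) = -4474789 / 556920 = -8.03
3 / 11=0.27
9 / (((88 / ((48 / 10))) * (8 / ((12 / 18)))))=9 / 220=0.04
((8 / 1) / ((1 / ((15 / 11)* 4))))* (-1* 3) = -1440 / 11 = -130.91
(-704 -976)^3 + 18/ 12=-4741631998.50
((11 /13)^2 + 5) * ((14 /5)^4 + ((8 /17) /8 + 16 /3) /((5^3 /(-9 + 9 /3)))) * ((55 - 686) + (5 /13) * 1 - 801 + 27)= -2294226761904 /4668625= -491413.80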